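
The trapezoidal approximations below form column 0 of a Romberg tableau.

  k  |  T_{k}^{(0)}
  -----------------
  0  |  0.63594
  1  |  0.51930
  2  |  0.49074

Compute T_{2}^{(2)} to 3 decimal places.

Richardson extrapolation on the trapezoidal column (denominator 4−1=3):
T_{1}^{(1)} = 0.51930 + (0.51930 − 0.63594)/3 = 0.48042
T_{2}^{(1)} = 0.49074 + (0.49074 − 0.51930)/3 = 0.48122
T_{2}^{(2)} = 0.48122 + (0.48122 − 0.48042)/15 = 0.48127

0.481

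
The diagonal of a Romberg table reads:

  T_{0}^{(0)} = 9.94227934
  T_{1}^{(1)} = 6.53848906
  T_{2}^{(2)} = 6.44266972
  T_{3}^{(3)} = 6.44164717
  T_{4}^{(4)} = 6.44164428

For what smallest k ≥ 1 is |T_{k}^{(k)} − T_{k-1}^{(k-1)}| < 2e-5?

k = 4

|T_{1}^{(1)} − T_{0}^{(0)}| = 3.40379028 ≥ 2e-5
|T_{2}^{(2)} − T_{1}^{(1)}| = 0.09581934 ≥ 2e-5
|T_{3}^{(3)} − T_{2}^{(2)}| = 0.00102255 ≥ 2e-5
|T_{4}^{(4)} − T_{3}^{(3)}| = 0.00000289 < 2e-5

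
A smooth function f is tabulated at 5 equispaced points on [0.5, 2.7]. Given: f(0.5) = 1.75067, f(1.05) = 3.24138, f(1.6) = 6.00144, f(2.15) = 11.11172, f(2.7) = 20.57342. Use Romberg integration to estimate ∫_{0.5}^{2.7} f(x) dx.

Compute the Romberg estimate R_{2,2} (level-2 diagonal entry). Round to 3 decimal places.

16.808

R_{0,0} (trapezoid, 1 panel, h=2.2000): 24.55650
R_{1,0} (trapezoid, 2 panels, h=1.1000): 18.87983
R_{2,0} (trapezoid, 4 panels, h=0.5500): 17.33412
R_{1,1} = 18.87983 + (18.87983 − 24.55650)/3 = 16.98761
R_{2,1} = 17.33412 + (17.33412 − 18.87983)/3 = 16.81888
R_{2,2} = 16.81888 + (16.81888 − 16.98761)/15 = 16.80763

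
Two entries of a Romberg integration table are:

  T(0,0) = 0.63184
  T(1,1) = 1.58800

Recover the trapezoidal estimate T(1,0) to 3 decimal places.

From T(1,1) = (4·T(1,0) − T(0,0))/3, solve for T(1,0):
4·T(1,0) = 3·1.58800 + 0.63184 = 5.39584
T(1,0) = 1.34896

1.349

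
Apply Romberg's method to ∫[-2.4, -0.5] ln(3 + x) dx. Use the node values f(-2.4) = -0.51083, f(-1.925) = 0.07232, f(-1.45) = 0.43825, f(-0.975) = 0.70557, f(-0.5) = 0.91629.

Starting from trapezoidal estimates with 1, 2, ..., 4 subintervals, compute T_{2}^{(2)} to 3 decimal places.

0.696

T_{0}^{(0)} (trapezoid, 1 panel, h=1.9000): 0.38519
T_{1}^{(0)} (trapezoid, 2 panels, h=0.9500): 0.60893
T_{2}^{(0)} (trapezoid, 4 panels, h=0.4750): 0.67396
T_{1}^{(1)} = 0.60893 + (0.60893 − 0.38519)/3 = 0.68351
T_{2}^{(1)} = 0.67396 + (0.67396 − 0.60893)/3 = 0.69564
T_{2}^{(2)} = 0.69564 + (0.69564 − 0.68351)/15 = 0.69645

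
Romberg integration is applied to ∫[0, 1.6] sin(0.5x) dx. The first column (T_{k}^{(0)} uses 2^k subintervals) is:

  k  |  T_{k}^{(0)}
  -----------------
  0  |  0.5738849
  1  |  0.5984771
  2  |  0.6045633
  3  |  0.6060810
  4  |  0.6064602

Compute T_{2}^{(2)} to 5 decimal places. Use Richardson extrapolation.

0.60659

T_{1}^{(1)} = 0.5984771 + (0.5984771 − 0.5738849)/3 = 0.6066745
T_{2}^{(1)} = (4·0.6045633 − 0.5984771) / 3 = 0.6065920
T_{2}^{(2)} = (16·0.6065920 − 0.6066745) / 15 = 0.6065865
(Column j=1 coincides with Simpson's rule on the same nodes.)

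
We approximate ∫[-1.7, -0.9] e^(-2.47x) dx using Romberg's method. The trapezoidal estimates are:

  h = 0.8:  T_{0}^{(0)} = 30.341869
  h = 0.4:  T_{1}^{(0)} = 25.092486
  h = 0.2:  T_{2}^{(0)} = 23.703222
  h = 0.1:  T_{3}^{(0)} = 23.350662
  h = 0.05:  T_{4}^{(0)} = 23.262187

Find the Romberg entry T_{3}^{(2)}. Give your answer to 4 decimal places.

Richardson extrapolation on the trapezoidal column (denominator 4−1=3):
T_{2}^{(1)} = (4·23.703222 − 25.092486) / 3 = 23.240134
T_{3}^{(1)} = 23.350662 + (23.350662 − 23.703222)/3 = 23.233142
T_{3}^{(2)} = 23.233142 + (23.233142 − 23.240134)/15 = 23.232676

23.2327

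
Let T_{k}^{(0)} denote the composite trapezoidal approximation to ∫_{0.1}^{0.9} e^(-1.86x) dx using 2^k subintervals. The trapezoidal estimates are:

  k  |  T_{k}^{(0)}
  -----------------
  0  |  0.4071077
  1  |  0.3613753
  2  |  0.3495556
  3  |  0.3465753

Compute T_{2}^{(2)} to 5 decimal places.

0.34558

Richardson extrapolation on the trapezoidal column (denominator 4−1=3):
T_{1}^{(1)} = 0.3613753 + (0.3613753 − 0.4071077)/3 = 0.3461312
T_{2}^{(1)} = 0.3495556 + (0.3495556 − 0.3613753)/3 = 0.3456157
T_{2}^{(2)} = (16·0.3456157 − 0.3461312) / 15 = 0.3455813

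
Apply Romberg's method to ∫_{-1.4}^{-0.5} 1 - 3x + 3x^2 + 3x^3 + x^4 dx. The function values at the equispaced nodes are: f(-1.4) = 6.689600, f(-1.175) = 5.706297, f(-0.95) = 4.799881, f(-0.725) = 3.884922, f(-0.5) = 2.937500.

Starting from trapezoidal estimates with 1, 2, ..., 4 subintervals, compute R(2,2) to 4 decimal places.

4.3191

R(0,0) (trapezoid, 1 panel, h=0.9000): 4.332195
R(1,0) (trapezoid, 2 panels, h=0.4500): 4.326044
R(2,0) (trapezoid, 4 panels, h=0.2250): 4.321046
R(1,1) = 4.326044 + (4.326044 − 4.332195)/3 = 4.323994
R(2,1) = 4.321046 + (4.321046 − 4.326044)/3 = 4.319380
R(2,2) = 4.319380 + (4.319380 − 4.323994)/15 = 4.319072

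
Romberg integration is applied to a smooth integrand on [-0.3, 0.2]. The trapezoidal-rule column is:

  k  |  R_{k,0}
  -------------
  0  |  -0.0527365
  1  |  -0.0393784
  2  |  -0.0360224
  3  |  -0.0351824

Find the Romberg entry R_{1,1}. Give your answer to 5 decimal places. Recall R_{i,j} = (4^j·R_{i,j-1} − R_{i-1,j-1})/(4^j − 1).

R_{1,1} = (4·(-0.0393784) − (-0.0527365)) / 3 = -0.0349257

-0.03493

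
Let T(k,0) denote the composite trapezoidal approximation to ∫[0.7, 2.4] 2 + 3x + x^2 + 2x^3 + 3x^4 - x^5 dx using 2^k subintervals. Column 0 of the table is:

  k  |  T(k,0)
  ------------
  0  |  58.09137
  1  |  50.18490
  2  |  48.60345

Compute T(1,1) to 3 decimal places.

Richardson extrapolation on the trapezoidal column (denominator 4−1=3):
T(1,1) = 50.18490 + (50.18490 − 58.09137)/3 = 47.54941

47.549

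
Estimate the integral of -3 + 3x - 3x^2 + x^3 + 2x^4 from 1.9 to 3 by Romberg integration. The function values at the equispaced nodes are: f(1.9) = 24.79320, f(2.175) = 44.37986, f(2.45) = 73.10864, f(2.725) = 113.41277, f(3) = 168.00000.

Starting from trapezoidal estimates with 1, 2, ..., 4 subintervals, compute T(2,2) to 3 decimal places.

T(0,0) (trapezoid, 1 panel, h=1.1000): 106.03626
T(1,0) (trapezoid, 2 panels, h=0.5500): 93.22788
T(2,0) (trapezoid, 4 panels, h=0.2750): 90.00691
T(1,1) = 93.22788 + (93.22788 − 106.03626)/3 = 88.95842
T(2,1) = 90.00691 + (90.00691 − 93.22788)/3 = 88.93325
T(2,2) = 88.93325 + (88.93325 − 88.95842)/15 = 88.93157

88.932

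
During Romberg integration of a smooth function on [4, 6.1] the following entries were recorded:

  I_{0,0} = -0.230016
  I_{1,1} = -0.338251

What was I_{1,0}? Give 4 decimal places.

-0.3112

From I_{1,1} = (4·I_{1,0} − I_{0,0})/3, solve for I_{1,0}:
4·I_{1,0} = 3·(-0.338251) + (-0.230016) = -1.244769
I_{1,0} = -0.311192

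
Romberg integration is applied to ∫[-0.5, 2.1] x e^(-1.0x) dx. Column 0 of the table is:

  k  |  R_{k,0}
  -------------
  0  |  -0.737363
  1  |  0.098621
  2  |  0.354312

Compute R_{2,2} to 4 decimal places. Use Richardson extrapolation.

0.4437

Richardson extrapolation on the trapezoidal column (denominator 4−1=3):
R_{1,1} = 0.098621 + (0.098621 − (-0.737363))/3 = 0.377282
R_{2,1} = 0.354312 + (0.354312 − 0.098621)/3 = 0.439542
R_{2,2} = 0.439542 + (0.439542 − 0.377282)/15 = 0.443693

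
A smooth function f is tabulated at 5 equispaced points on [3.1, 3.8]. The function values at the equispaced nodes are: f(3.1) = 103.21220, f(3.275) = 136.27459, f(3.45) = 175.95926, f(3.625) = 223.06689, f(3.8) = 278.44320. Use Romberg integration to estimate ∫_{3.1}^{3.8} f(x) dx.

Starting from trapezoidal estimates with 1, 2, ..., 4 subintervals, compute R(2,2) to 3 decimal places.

R(0,0) (trapezoid, 1 panel, h=0.7000): 133.57939
R(1,0) (trapezoid, 2 panels, h=0.3500): 128.37544
R(2,0) (trapezoid, 4 panels, h=0.1750): 127.07248
R(1,1) = 128.37544 + (128.37544 − 133.57939)/3 = 126.64079
R(2,1) = 127.07248 + (127.07248 − 128.37544)/3 = 126.63816
R(2,2) = 126.63816 + (126.63816 − 126.64079)/15 = 126.63798

126.638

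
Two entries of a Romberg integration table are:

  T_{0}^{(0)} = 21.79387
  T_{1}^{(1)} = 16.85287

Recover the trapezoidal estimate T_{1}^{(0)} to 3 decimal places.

From T_{1}^{(1)} = (4·T_{1}^{(0)} − T_{0}^{(0)})/3, solve for T_{1}^{(0)}:
4·T_{1}^{(0)} = 3·16.85287 + 21.79387 = 72.35248
T_{1}^{(0)} = 18.08812

18.088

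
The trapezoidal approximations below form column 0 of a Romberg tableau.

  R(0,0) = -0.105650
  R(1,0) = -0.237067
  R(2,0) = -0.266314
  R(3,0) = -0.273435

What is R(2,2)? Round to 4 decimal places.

R(1,1) = -0.237067 + (-0.237067 − (-0.105650))/3 = -0.280873
R(2,1) = -0.266314 + (-0.266314 − (-0.237067))/3 = -0.276063
R(2,2) = (16·(-0.276063) − (-0.280873)) / 15 = -0.275742
(Column j=1 coincides with Simpson's rule on the same nodes.)

-0.2757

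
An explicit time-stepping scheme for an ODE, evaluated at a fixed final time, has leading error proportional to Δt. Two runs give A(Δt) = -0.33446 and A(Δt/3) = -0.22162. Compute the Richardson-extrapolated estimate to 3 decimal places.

-0.165

Extrapolated value = (3·A(Δt/3) − A(Δt)) / (3 − 1)
= (3·(-0.22162) − (-0.33446)) / 2
= -0.33040 / 2 = -0.16520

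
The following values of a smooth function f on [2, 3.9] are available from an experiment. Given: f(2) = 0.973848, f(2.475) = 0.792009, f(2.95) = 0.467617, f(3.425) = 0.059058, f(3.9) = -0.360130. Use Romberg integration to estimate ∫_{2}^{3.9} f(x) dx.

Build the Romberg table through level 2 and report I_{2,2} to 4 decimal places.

I_{0,0} (trapezoid, 1 panel, h=1.9000): 0.583032
I_{1,0} (trapezoid, 2 panels, h=0.9500): 0.735752
I_{2,0} (trapezoid, 4 panels, h=0.4750): 0.772133
I_{1,1} = 0.735752 + (0.735752 − 0.583032)/3 = 0.786659
I_{2,1} = 0.772133 + (0.772133 − 0.735752)/3 = 0.784260
I_{2,2} = 0.784260 + (0.784260 − 0.786659)/15 = 0.784100

0.7841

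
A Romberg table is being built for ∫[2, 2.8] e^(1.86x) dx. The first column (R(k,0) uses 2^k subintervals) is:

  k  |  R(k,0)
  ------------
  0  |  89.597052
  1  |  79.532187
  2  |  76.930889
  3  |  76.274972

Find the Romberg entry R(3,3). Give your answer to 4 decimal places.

Richardson extrapolation on the trapezoidal column (denominator 4−1=3):
R(1,1) = 79.532187 + (79.532187 − 89.597052)/3 = 76.177232
R(2,1) = (4·76.930889 − 79.532187) / 3 = 76.063790
R(3,1) = 76.274972 + (76.274972 − 76.930889)/3 = 76.056333
R(2,2) = 76.063790 + (76.063790 − 76.177232)/15 = 76.056227
R(3,2) = 76.056333 + (76.056333 − 76.063790)/15 = 76.055836
R(3,3) = 76.055836 + (76.055836 − 76.056227)/63 = 76.055830

76.0558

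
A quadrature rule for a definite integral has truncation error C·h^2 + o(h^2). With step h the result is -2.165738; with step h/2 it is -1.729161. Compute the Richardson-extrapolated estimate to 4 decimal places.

The leading error scales as h^2; refining by a factor of 2 reduces it by 2^2 = 4.
Extrapolated value = (4·A(h/2) − A(h)) / (4 − 1)
= (4·(-1.729161) − (-2.165738)) / 3
= -4.750906 / 3 = -1.583635

-1.5836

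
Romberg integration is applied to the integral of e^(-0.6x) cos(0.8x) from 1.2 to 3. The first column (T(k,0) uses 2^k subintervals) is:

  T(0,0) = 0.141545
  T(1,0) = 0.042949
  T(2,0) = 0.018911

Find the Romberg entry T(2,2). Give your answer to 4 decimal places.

0.0110

T(1,1) = 0.042949 + (0.042949 − 0.141545)/3 = 0.010084
T(2,1) = (4·0.018911 − 0.042949) / 3 = 0.010898
T(2,2) = 0.010898 + (0.010898 − 0.010084)/15 = 0.010952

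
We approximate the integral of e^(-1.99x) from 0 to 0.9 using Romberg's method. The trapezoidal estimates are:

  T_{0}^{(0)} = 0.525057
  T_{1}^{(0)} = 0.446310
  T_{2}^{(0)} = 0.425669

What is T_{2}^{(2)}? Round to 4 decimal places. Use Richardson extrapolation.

T_{1}^{(1)} = 0.446310 + (0.446310 − 0.525057)/3 = 0.420061
T_{2}^{(1)} = (4·0.425669 − 0.446310) / 3 = 0.418789
T_{2}^{(2)} = (16·0.418789 − 0.420061) / 15 = 0.418704

0.4187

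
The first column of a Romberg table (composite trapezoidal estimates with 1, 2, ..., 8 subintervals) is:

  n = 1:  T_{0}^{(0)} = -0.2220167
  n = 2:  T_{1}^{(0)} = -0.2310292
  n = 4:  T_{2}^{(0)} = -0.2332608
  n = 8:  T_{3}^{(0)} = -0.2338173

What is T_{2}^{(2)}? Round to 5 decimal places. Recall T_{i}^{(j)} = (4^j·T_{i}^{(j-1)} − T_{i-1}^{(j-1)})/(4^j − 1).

Richardson extrapolation on the trapezoidal column (denominator 4−1=3):
T_{1}^{(1)} = (4·(-0.2310292) − (-0.2220167)) / 3 = -0.2340334
T_{2}^{(1)} = -0.2332608 + (-0.2332608 − (-0.2310292))/3 = -0.2340047
T_{2}^{(2)} = -0.2340047 + (-0.2340047 − (-0.2340334))/15 = -0.2340028

-0.23400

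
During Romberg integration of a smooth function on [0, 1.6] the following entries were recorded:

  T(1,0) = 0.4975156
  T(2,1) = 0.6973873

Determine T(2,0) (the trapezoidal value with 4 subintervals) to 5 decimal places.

From T(2,1) = (4·T(2,0) − T(1,0))/3, solve for T(2,0):
4·T(2,0) = 3·0.6973873 + 0.4975156 = 2.5896775
T(2,0) = 0.6474194

0.64742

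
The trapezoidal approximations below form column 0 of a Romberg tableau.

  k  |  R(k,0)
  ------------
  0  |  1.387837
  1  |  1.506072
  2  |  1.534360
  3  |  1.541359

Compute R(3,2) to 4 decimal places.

1.5437

R(2,1) = 1.534360 + (1.534360 − 1.506072)/3 = 1.543789
R(3,1) = (4·1.541359 − 1.534360) / 3 = 1.543692
R(3,2) = (16·1.543692 − 1.543789) / 15 = 1.543686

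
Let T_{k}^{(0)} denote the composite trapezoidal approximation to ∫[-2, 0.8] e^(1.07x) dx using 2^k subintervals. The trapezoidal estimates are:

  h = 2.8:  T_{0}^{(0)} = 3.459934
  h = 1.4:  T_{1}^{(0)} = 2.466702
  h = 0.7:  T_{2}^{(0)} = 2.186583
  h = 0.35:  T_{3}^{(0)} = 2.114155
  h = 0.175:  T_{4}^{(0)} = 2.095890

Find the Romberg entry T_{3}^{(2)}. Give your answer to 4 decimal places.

2.0898

T_{2}^{(1)} = (4·2.186583 − 2.466702) / 3 = 2.093210
T_{3}^{(1)} = (4·2.114155 − 2.186583) / 3 = 2.090012
T_{3}^{(2)} = 2.090012 + (2.090012 − 2.093210)/15 = 2.089799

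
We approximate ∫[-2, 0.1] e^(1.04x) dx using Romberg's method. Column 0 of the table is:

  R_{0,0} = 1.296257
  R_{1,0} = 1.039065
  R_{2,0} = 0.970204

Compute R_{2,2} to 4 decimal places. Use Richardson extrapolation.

0.9468

R_{1,1} = (4·1.039065 − 1.296257) / 3 = 0.953334
R_{2,1} = (4·0.970204 − 1.039065) / 3 = 0.947250
R_{2,2} = (16·0.947250 − 0.953334) / 15 = 0.946844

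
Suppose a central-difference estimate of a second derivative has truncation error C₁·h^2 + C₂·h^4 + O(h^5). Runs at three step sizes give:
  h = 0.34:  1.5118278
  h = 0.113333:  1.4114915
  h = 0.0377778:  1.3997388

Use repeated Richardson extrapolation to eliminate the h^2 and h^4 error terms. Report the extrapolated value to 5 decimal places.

1.39826

First eliminate the h^2 term (factor 3^2 = 9):
  B₁ = (9·1.4114915 − 1.5118278)/8 = 1.3989495
  B₂ = (9·1.3997388 − 1.4114915)/8 = 1.3982697
Then eliminate the h^4 term (factor 3^4 = 81):
  (81·1.3982697 − 1.3989495)/80 = 1.3982612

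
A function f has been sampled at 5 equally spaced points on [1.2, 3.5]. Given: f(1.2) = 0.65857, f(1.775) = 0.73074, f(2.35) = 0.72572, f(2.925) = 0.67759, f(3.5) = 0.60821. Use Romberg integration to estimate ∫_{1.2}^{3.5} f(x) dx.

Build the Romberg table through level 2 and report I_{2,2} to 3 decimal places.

I_{0,0} (trapezoid, 1 panel, h=2.3000): 1.45680
I_{1,0} (trapezoid, 2 panels, h=1.1500): 1.56298
I_{2,0} (trapezoid, 4 panels, h=0.5750): 1.59128
I_{1,1} = 1.56298 + (1.56298 − 1.45680)/3 = 1.59837
I_{2,1} = 1.59128 + (1.59128 − 1.56298)/3 = 1.60071
I_{2,2} = 1.60071 + (1.60071 − 1.59837)/15 = 1.60087

1.601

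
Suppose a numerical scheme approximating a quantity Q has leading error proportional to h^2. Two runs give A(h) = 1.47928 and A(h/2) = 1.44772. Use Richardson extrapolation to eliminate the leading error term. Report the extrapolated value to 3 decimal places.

1.437

The leading error scales as h^2; refining by a factor of 2 reduces it by 2^2 = 4.
Extrapolated value = (4·A(h/2) − A(h)) / (4 − 1)
= (4·1.44772 − 1.47928) / 3
= 4.31160 / 3 = 1.43720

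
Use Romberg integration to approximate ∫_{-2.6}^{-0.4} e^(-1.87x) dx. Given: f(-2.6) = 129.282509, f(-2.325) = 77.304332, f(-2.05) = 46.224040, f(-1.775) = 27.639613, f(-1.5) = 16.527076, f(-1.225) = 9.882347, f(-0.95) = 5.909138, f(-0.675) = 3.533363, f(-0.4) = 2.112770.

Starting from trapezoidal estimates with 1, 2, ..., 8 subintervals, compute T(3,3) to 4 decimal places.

T(0,0) (trapezoid, 1 panel, h=2.2000): 144.534807
T(1,0) (trapezoid, 2 panels, h=1.1000): 90.447187
T(2,0) (trapezoid, 4 panels, h=0.5500): 73.896841
T(3,0) (trapezoid, 8 panels, h=0.2750): 69.497326
T(1,1) = 90.447187 + (90.447187 − 144.534807)/3 = 72.417980
T(2,1) = 73.896841 + (73.896841 − 90.447187)/3 = 68.380059
T(3,1) = 69.497326 + (69.497326 − 73.896841)/3 = 68.030821
T(2,2) = 68.380059 + (68.380059 − 72.417980)/15 = 68.110864
T(3,2) = 68.030821 + (68.030821 − 68.380059)/15 = 68.007538
T(3,3) = 68.007538 + (68.007538 − 68.110864)/63 = 68.005898

68.0059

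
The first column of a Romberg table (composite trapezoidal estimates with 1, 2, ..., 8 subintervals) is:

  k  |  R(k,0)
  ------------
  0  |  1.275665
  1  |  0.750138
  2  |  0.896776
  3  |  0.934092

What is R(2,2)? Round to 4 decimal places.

0.9704

Richardson extrapolation on the trapezoidal column (denominator 4−1=3):
R(1,1) = 0.750138 + (0.750138 − 1.275665)/3 = 0.574962
R(2,1) = (4·0.896776 − 0.750138) / 3 = 0.945655
R(2,2) = (16·0.945655 − 0.574962) / 15 = 0.970368
(Column j=1 coincides with Simpson's rule on the same nodes.)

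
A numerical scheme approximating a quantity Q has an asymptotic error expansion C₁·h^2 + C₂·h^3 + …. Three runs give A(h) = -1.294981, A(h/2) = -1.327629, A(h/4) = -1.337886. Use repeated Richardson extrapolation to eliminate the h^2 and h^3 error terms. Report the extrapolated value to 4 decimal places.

First eliminate the h^2 term (factor 2^2 = 4):
  B₁ = (4·(-1.327629) − (-1.294981))/3 = -1.338512
  B₂ = (4·(-1.337886) − (-1.327629))/3 = -1.341305
Then eliminate the h^3 term (factor 2^3 = 8):
  (8·(-1.341305) − (-1.338512))/7 = -1.341704

-1.3417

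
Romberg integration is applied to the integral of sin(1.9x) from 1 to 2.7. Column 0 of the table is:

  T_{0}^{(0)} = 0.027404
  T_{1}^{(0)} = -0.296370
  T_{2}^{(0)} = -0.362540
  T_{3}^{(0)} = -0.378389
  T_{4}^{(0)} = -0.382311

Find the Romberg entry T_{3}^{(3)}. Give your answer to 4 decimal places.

Richardson extrapolation on the trapezoidal column (denominator 4−1=3):
T_{1}^{(1)} = (4·(-0.296370) − 0.027404) / 3 = -0.404295
T_{2}^{(1)} = -0.362540 + (-0.362540 − (-0.296370))/3 = -0.384597
T_{3}^{(1)} = -0.378389 + (-0.378389 − (-0.362540))/3 = -0.383672
T_{2}^{(2)} = -0.384597 + (-0.384597 − (-0.404295))/15 = -0.383284
T_{3}^{(2)} = (16·(-0.383672) − (-0.384597)) / 15 = -0.383610
T_{3}^{(3)} = (64·(-0.383610) − (-0.383284)) / 63 = -0.383615

-0.3836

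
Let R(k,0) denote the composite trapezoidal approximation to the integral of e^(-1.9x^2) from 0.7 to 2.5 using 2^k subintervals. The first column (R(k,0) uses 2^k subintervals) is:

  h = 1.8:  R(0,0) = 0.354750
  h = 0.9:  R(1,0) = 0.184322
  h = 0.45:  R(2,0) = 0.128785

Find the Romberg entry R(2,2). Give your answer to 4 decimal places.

Richardson extrapolation on the trapezoidal column (denominator 4−1=3):
R(1,1) = (4·0.184322 − 0.354750) / 3 = 0.127513
R(2,1) = (4·0.128785 − 0.184322) / 3 = 0.110273
R(2,2) = (16·0.110273 − 0.127513) / 15 = 0.109124

0.1091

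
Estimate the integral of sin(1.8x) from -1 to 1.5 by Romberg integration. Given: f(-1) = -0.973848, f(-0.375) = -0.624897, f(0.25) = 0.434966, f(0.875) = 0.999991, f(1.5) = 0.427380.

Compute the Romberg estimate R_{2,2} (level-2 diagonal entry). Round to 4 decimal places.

0.3721

R_{0,0} (trapezoid, 1 panel, h=2.5000): -0.683085
R_{1,0} (trapezoid, 2 panels, h=1.2500): 0.202165
R_{2,0} (trapezoid, 4 panels, h=0.6250): 0.335516
R_{1,1} = 0.202165 + (0.202165 − (-0.683085))/3 = 0.497248
R_{2,1} = 0.335516 + (0.335516 − 0.202165)/3 = 0.379966
R_{2,2} = 0.379966 + (0.379966 − 0.497248)/15 = 0.372147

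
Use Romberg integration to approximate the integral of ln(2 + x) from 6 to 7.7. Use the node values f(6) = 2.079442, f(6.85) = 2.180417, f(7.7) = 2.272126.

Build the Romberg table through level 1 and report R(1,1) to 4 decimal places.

R(0,0) (trapezoid, 1 panel, h=1.7000): 3.698833
R(1,0) (trapezoid, 2 panels, h=0.8500): 3.702771
R(1,1) = 3.702771 + (3.702771 − 3.698833)/3 = 3.704084

3.7041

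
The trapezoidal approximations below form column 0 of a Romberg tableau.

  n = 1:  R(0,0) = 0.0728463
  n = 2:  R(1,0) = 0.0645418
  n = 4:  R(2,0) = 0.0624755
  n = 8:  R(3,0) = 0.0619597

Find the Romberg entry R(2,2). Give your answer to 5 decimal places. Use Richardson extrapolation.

R(1,1) = (4·0.0645418 − 0.0728463) / 3 = 0.0617736
R(2,1) = (4·0.0624755 − 0.0645418) / 3 = 0.0617867
R(2,2) = 0.0617867 + (0.0617867 − 0.0617736)/15 = 0.0617876

0.06179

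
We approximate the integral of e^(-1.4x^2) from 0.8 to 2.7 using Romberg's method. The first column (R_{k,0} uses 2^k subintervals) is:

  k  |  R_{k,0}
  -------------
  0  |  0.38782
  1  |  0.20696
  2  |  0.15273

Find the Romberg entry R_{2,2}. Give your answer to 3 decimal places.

0.134

Richardson extrapolation on the trapezoidal column (denominator 4−1=3):
R_{1,1} = (4·0.20696 − 0.38782) / 3 = 0.14667
R_{2,1} = (4·0.15273 − 0.20696) / 3 = 0.13465
R_{2,2} = (16·0.13465 − 0.14667) / 15 = 0.13385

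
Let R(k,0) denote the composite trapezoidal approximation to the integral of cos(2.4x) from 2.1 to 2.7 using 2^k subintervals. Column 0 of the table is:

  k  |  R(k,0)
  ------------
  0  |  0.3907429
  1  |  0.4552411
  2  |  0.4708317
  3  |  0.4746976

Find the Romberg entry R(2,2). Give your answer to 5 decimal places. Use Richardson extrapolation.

Richardson extrapolation on the trapezoidal column (denominator 4−1=3):
R(1,1) = 0.4552411 + (0.4552411 − 0.3907429)/3 = 0.4767405
R(2,1) = 0.4708317 + (0.4708317 − 0.4552411)/3 = 0.4760286
R(2,2) = 0.4760286 + (0.4760286 − 0.4767405)/15 = 0.4759811

0.47598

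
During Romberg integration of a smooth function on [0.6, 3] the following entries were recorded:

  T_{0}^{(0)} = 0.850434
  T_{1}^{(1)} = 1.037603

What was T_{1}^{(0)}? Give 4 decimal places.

0.9908

From T_{1}^{(1)} = (4·T_{1}^{(0)} − T_{0}^{(0)})/3, solve for T_{1}^{(0)}:
4·T_{1}^{(0)} = 3·1.037603 + 0.850434 = 3.963243
T_{1}^{(0)} = 0.990811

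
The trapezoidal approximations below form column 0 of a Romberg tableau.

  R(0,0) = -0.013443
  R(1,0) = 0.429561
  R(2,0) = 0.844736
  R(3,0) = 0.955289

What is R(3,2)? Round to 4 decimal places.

Richardson extrapolation on the trapezoidal column (denominator 4−1=3):
R(2,1) = (4·0.844736 − 0.429561) / 3 = 0.983128
R(3,1) = (4·0.955289 − 0.844736) / 3 = 0.992140
R(3,2) = 0.992140 + (0.992140 − 0.983128)/15 = 0.992741

0.9927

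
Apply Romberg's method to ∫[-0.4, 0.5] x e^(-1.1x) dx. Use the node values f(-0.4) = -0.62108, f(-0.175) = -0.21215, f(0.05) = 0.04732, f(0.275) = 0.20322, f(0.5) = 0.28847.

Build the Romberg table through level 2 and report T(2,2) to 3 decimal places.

T(0,0) (trapezoid, 1 panel, h=0.9000): -0.14967
T(1,0) (trapezoid, 2 panels, h=0.4500): -0.05354
T(2,0) (trapezoid, 4 panels, h=0.2250): -0.02878
T(1,1) = -0.05354 + (-0.05354 − (-0.14967))/3 = -0.02150
T(2,1) = -0.02878 + (-0.02878 − (-0.05354))/3 = -0.02053
T(2,2) = -0.02053 + (-0.02053 − (-0.02150))/15 = -0.02047

-0.020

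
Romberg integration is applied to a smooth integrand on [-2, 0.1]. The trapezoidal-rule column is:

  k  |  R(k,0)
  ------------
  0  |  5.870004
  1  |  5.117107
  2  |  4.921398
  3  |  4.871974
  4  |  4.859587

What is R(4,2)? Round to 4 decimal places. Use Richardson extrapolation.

Richardson extrapolation on the trapezoidal column (denominator 4−1=3):
R(3,1) = (4·4.871974 − 4.921398) / 3 = 4.855499
R(4,1) = 4.859587 + (4.859587 − 4.871974)/3 = 4.855458
R(4,2) = (16·4.855458 − 4.855499) / 15 = 4.855455

4.8555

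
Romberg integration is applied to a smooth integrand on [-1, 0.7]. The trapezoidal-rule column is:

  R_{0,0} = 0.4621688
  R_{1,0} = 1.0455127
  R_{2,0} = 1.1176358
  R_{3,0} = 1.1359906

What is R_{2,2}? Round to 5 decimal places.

Richardson extrapolation on the trapezoidal column (denominator 4−1=3):
R_{1,1} = 1.0455127 + (1.0455127 − 0.4621688)/3 = 1.2399607
R_{2,1} = (4·1.1176358 − 1.0455127) / 3 = 1.1416768
R_{2,2} = (16·1.1416768 − 1.2399607) / 15 = 1.1351245

1.13512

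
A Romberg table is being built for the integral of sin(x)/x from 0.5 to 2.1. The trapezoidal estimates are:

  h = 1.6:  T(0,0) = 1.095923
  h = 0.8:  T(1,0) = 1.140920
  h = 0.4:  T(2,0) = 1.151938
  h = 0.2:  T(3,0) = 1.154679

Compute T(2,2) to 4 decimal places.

1.1556

Richardson extrapolation on the trapezoidal column (denominator 4−1=3):
T(1,1) = 1.140920 + (1.140920 − 1.095923)/3 = 1.155919
T(2,1) = 1.151938 + (1.151938 − 1.140920)/3 = 1.155611
T(2,2) = 1.155611 + (1.155611 − 1.155919)/15 = 1.155590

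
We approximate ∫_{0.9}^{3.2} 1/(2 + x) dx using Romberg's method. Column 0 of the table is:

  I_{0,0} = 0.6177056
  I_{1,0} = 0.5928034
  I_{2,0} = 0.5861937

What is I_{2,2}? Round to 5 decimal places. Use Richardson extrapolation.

0.58396

I_{1,1} = 0.5928034 + (0.5928034 − 0.6177056)/3 = 0.5845027
I_{2,1} = 0.5861937 + (0.5861937 − 0.5928034)/3 = 0.5839905
I_{2,2} = (16·0.5839905 − 0.5845027) / 15 = 0.5839564
(Column j=1 coincides with Simpson's rule on the same nodes.)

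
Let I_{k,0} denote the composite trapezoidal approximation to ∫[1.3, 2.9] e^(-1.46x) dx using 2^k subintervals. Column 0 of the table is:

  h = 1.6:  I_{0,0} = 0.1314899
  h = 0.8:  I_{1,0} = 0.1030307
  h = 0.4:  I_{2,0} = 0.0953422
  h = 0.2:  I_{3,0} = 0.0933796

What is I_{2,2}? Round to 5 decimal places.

0.09273

I_{1,1} = 0.1030307 + (0.1030307 − 0.1314899)/3 = 0.0935443
I_{2,1} = 0.0953422 + (0.0953422 − 0.1030307)/3 = 0.0927794
I_{2,2} = 0.0927794 + (0.0927794 − 0.0935443)/15 = 0.0927284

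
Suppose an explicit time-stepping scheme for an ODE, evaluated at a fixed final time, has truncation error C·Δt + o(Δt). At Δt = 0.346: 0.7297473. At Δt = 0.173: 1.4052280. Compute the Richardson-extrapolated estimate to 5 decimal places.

2.08071

Extrapolated value = (2·A(Δt/2) − A(Δt)) / (2 − 1)
= (2·1.4052280 − 0.7297473) / 1
= 2.0807087 / 1 = 2.0807087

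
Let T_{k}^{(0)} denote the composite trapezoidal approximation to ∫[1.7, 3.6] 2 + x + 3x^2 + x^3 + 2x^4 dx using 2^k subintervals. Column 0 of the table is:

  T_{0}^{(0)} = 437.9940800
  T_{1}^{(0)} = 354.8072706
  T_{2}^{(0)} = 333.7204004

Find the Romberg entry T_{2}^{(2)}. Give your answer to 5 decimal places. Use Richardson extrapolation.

326.66565

Richardson extrapolation on the trapezoidal column (denominator 4−1=3):
T_{1}^{(1)} = 354.8072706 + (354.8072706 − 437.9940800)/3 = 327.0783341
T_{2}^{(1)} = 333.7204004 + (333.7204004 − 354.8072706)/3 = 326.6914437
T_{2}^{(2)} = 326.6914437 + (326.6914437 − 327.0783341)/15 = 326.6656510
(Column j=1 coincides with Simpson's rule on the same nodes.)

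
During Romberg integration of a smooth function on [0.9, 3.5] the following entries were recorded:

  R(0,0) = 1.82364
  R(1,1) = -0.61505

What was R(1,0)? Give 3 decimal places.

-0.005

From R(1,1) = (4·R(1,0) − R(0,0))/3, solve for R(1,0):
4·R(1,0) = 3·(-0.61505) + 1.82364 = -0.02151
R(1,0) = -0.00538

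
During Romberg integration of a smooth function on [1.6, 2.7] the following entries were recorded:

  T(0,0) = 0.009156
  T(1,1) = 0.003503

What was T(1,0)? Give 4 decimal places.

0.0049

From T(1,1) = (4·T(1,0) − T(0,0))/3, solve for T(1,0):
4·T(1,0) = 3·0.003503 + 0.009156 = 0.019665
T(1,0) = 0.004916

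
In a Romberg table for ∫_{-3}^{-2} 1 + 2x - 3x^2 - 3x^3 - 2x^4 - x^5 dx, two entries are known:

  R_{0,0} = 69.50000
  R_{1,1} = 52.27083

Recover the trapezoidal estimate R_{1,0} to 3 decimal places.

56.578

From R_{1,1} = (4·R_{1,0} − R_{0,0})/3, solve for R_{1,0}:
4·R_{1,0} = 3·52.27083 + 69.50000 = 226.31249
R_{1,0} = 56.57812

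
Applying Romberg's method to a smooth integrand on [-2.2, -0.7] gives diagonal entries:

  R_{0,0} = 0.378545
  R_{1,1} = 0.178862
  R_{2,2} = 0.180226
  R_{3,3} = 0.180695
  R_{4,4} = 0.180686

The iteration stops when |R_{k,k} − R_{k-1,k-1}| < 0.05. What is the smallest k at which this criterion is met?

|R_{1,1} − R_{0,0}| = 0.199683 ≥ 0.05
|R_{2,2} − R_{1,1}| = 0.001364 < 0.05

k = 2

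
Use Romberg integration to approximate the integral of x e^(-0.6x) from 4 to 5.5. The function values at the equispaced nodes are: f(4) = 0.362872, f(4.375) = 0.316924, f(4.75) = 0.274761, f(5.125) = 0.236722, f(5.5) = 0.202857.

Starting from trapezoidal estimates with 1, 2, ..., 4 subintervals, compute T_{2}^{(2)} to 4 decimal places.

0.4162

T_{0}^{(0)} (trapezoid, 1 panel, h=1.5000): 0.424297
T_{1}^{(0)} (trapezoid, 2 panels, h=0.7500): 0.418219
T_{2}^{(0)} (trapezoid, 4 panels, h=0.3750): 0.416727
T_{1}^{(1)} = 0.418219 + (0.418219 − 0.424297)/3 = 0.416193
T_{2}^{(1)} = 0.416727 + (0.416727 − 0.418219)/3 = 0.416230
T_{2}^{(2)} = 0.416230 + (0.416230 − 0.416193)/15 = 0.416232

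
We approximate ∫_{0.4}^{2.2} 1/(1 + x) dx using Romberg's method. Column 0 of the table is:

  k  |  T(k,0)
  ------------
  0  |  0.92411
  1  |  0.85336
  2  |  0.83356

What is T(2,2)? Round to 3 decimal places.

T(1,1) = (4·0.85336 − 0.92411) / 3 = 0.82978
T(2,1) = (4·0.83356 − 0.85336) / 3 = 0.82696
T(2,2) = 0.82696 + (0.82696 − 0.82978)/15 = 0.82677
(Column j=1 coincides with Simpson's rule on the same nodes.)

0.827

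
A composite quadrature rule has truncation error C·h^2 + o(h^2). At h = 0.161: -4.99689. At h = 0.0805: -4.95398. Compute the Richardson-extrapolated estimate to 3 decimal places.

-4.940

The leading error scales as h^2; refining by a factor of 2 reduces it by 2^2 = 4.
Extrapolated value = (4·A(h/2) − A(h)) / (4 − 1)
= (4·(-4.95398) − (-4.99689)) / 3
= -14.81903 / 3 = -4.93968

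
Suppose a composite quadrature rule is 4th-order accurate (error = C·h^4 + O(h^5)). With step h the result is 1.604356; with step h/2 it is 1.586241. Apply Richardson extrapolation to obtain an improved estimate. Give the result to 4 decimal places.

The leading error scales as h^4; refining by a factor of 2 reduces it by 2^4 = 16.
Extrapolated value = (16·A(h/2) − A(h)) / (16 − 1)
= (16·1.586241 − 1.604356) / 15
= 23.775500 / 15 = 1.585033

1.5850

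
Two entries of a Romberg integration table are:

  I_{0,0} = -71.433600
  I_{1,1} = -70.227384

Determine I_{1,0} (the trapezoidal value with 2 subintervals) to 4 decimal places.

-70.5289

From I_{1,1} = (4·I_{1,0} − I_{0,0})/3, solve for I_{1,0}:
4·I_{1,0} = 3·(-70.227384) + (-71.433600) = -282.115752
I_{1,0} = -70.528938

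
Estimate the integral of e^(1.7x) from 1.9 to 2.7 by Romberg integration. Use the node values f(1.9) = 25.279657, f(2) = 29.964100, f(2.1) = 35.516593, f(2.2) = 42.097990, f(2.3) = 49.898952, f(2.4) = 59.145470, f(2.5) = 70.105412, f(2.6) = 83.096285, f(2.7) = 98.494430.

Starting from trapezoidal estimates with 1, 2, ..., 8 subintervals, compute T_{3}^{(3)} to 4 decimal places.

43.0675

T_{0}^{(0)} (trapezoid, 1 panel, h=0.8000): 49.509635
T_{1}^{(0)} (trapezoid, 2 panels, h=0.4000): 44.714398
T_{2}^{(0)} (trapezoid, 4 panels, h=0.2000): 43.481600
T_{3}^{(0)} (trapezoid, 8 panels, h=0.1000): 43.171185
T_{1}^{(1)} = 44.714398 + (44.714398 − 49.509635)/3 = 43.115986
T_{2}^{(1)} = 43.481600 + (43.481600 − 44.714398)/3 = 43.070667
T_{3}^{(1)} = 43.171185 + (43.171185 − 43.481600)/3 = 43.067713
T_{2}^{(2)} = 43.070667 + (43.070667 − 43.115986)/15 = 43.067646
T_{3}^{(2)} = 43.067713 + (43.067713 − 43.070667)/15 = 43.067516
T_{3}^{(3)} = 43.067516 + (43.067516 − 43.067646)/63 = 43.067514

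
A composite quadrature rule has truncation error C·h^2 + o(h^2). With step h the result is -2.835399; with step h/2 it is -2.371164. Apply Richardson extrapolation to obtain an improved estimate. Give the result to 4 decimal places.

The leading error scales as h^2; refining by a factor of 2 reduces it by 2^2 = 4.
Extrapolated value = (4·A(h/2) − A(h)) / (4 − 1)
= (4·(-2.371164) − (-2.835399)) / 3
= -6.649257 / 3 = -2.216419

-2.2164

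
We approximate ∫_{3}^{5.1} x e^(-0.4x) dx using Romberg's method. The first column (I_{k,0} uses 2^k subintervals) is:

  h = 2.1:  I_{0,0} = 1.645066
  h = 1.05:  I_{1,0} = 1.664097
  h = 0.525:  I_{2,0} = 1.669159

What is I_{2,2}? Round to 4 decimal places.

Richardson extrapolation on the trapezoidal column (denominator 4−1=3):
I_{1,1} = 1.664097 + (1.664097 − 1.645066)/3 = 1.670441
I_{2,1} = (4·1.669159 − 1.664097) / 3 = 1.670846
I_{2,2} = (16·1.670846 − 1.670441) / 15 = 1.670873

1.6709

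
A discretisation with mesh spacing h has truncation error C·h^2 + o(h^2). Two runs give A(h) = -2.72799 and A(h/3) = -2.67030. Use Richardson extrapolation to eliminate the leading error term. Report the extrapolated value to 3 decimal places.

The leading error scales as h^2; refining by a factor of 3 reduces it by 3^2 = 9.
Extrapolated value = (9·A(h/3) − A(h)) / (9 − 1)
= (9·(-2.67030) − (-2.72799)) / 8
= -21.30471 / 8 = -2.66309

-2.663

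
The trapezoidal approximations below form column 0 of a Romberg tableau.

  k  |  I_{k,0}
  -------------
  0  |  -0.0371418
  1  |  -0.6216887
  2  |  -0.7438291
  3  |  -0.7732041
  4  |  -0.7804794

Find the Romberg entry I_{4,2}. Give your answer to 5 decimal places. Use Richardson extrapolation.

-0.78290

I_{3,1} = -0.7732041 + (-0.7732041 − (-0.7438291))/3 = -0.7829958
I_{4,1} = -0.7804794 + (-0.7804794 − (-0.7732041))/3 = -0.7829045
I_{4,2} = -0.7829045 + (-0.7829045 − (-0.7829958))/15 = -0.7828984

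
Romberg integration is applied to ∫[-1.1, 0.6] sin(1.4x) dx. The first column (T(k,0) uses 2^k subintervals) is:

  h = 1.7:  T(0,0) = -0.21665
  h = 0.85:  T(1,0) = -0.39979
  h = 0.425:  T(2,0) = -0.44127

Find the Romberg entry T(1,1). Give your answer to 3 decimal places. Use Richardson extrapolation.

Richardson extrapolation on the trapezoidal column (denominator 4−1=3):
T(1,1) = (4·(-0.39979) − (-0.21665)) / 3 = -0.46084

-0.461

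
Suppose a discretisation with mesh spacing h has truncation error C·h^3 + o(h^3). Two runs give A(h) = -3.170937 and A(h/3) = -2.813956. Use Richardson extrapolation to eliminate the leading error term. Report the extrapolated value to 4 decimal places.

-2.8002

The leading error scales as h^3; refining by a factor of 3 reduces it by 3^3 = 27.
Extrapolated value = (27·A(h/3) − A(h)) / (27 − 1)
= (27·(-2.813956) − (-3.170937)) / 26
= -72.805875 / 26 = -2.800226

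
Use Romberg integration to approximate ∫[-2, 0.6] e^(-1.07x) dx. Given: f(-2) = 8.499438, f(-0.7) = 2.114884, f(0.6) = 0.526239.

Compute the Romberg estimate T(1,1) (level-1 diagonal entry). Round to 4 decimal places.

7.5769

T(0,0) (trapezoid, 1 panel, h=2.6000): 11.733380
T(1,0) (trapezoid, 2 panels, h=1.3000): 8.616039
T(1,1) = 8.616039 + (8.616039 − 11.733380)/3 = 7.576925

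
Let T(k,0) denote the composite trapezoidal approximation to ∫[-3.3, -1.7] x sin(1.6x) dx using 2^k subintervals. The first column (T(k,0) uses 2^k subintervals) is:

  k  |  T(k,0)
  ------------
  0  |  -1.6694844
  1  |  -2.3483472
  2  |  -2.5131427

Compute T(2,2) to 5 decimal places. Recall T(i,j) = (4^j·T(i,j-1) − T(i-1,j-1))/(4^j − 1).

Richardson extrapolation on the trapezoidal column (denominator 4−1=3):
T(1,1) = -2.3483472 + (-2.3483472 − (-1.6694844))/3 = -2.5746348
T(2,1) = -2.5131427 + (-2.5131427 − (-2.3483472))/3 = -2.5680745
T(2,2) = (16·(-2.5680745) − (-2.5746348)) / 15 = -2.5676371
(Column j=1 coincides with Simpson's rule on the same nodes.)

-2.56764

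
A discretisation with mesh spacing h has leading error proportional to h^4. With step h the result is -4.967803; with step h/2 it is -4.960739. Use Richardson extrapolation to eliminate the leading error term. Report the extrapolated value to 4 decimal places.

-4.9603

The leading error scales as h^4; refining by a factor of 2 reduces it by 2^4 = 16.
Extrapolated value = (16·A(h/2) − A(h)) / (16 − 1)
= (16·(-4.960739) − (-4.967803)) / 15
= -74.404021 / 15 = -4.960268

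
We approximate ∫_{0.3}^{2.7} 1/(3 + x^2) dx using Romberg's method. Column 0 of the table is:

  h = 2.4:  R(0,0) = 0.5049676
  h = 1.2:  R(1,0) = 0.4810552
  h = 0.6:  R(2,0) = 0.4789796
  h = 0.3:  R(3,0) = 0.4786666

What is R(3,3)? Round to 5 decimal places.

Richardson extrapolation on the trapezoidal column (denominator 4−1=3):
R(1,1) = 0.4810552 + (0.4810552 − 0.5049676)/3 = 0.4730844
R(2,1) = 0.4789796 + (0.4789796 − 0.4810552)/3 = 0.4782877
R(3,1) = (4·0.4786666 − 0.4789796) / 3 = 0.4785623
R(2,2) = 0.4782877 + (0.4782877 − 0.4730844)/15 = 0.4786346
R(3,2) = (16·0.4785623 − 0.4782877) / 15 = 0.4785806
R(3,3) = 0.4785806 + (0.4785806 − 0.4786346)/63 = 0.4785797

0.47858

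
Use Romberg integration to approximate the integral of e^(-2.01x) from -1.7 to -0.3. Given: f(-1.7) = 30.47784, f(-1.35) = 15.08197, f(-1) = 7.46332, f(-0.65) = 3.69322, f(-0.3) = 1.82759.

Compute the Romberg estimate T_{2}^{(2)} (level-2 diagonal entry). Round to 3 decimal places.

T_{0}^{(0)} (trapezoid, 1 panel, h=1.4000): 22.61380
T_{1}^{(0)} (trapezoid, 2 panels, h=0.7000): 16.53122
T_{2}^{(0)} (trapezoid, 4 panels, h=0.3500): 14.83693
T_{1}^{(1)} = 16.53122 + (16.53122 − 22.61380)/3 = 14.50369
T_{2}^{(1)} = 14.83693 + (14.83693 − 16.53122)/3 = 14.27217
T_{2}^{(2)} = 14.27217 + (14.27217 − 14.50369)/15 = 14.25674

14.257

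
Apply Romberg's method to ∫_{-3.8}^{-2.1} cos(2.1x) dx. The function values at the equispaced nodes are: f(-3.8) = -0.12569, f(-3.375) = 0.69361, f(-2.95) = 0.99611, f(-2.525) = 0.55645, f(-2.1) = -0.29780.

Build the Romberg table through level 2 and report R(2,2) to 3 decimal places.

0.925

R(0,0) (trapezoid, 1 panel, h=1.7000): -0.35997
R(1,0) (trapezoid, 2 panels, h=0.8500): 0.66671
R(2,0) (trapezoid, 4 panels, h=0.4250): 0.86463
R(1,1) = 0.66671 + (0.66671 − (-0.35997))/3 = 1.00894
R(2,1) = 0.86463 + (0.86463 − 0.66671)/3 = 0.93060
R(2,2) = 0.93060 + (0.93060 − 1.00894)/15 = 0.92538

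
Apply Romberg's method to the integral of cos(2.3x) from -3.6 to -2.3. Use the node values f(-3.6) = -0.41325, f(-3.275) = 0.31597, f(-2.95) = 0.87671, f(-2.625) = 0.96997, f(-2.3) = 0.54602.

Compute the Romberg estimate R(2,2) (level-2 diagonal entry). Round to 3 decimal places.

R(0,0) (trapezoid, 1 panel, h=1.3000): 0.08630
R(1,0) (trapezoid, 2 panels, h=0.6500): 0.61301
R(2,0) (trapezoid, 4 panels, h=0.3250): 0.72444
R(1,1) = 0.61301 + (0.61301 − 0.08630)/3 = 0.78858
R(2,1) = 0.72444 + (0.72444 − 0.61301)/3 = 0.76158
R(2,2) = 0.76158 + (0.76158 − 0.78858)/15 = 0.75978

0.760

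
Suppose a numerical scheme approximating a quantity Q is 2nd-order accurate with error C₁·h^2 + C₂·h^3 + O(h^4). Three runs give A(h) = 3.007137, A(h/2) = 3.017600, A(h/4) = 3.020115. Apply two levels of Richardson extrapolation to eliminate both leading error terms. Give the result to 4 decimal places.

3.0209

First eliminate the h^2 term (factor 2^2 = 4):
  B₁ = (4·3.017600 − 3.007137)/3 = 3.021088
  B₂ = (4·3.020115 − 3.017600)/3 = 3.020953
Then eliminate the h^3 term (factor 2^3 = 8):
  (8·3.020953 − 3.021088)/7 = 3.020934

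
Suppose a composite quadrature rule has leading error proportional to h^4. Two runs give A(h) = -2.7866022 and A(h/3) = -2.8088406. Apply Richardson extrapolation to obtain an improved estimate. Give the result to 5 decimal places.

-2.80912

The leading error scales as h^4; refining by a factor of 3 reduces it by 3^4 = 81.
Extrapolated value = (81·A(h/3) − A(h)) / (81 − 1)
= (81·(-2.8088406) − (-2.7866022)) / 80
= -224.7294864 / 80 = -2.8091186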